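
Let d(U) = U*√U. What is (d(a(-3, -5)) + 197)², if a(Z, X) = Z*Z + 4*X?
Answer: 37478 - 4334*I*√11 ≈ 37478.0 - 14374.0*I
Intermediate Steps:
a(Z, X) = Z² + 4*X
d(U) = U^(3/2)
(d(a(-3, -5)) + 197)² = (((-3)² + 4*(-5))^(3/2) + 197)² = ((9 - 20)^(3/2) + 197)² = ((-11)^(3/2) + 197)² = (-11*I*√11 + 197)² = (197 - 11*I*√11)²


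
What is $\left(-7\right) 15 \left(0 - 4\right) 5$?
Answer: $2100$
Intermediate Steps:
$\left(-7\right) 15 \left(0 - 4\right) 5 = - 105 \left(\left(-4\right) 5\right) = \left(-105\right) \left(-20\right) = 2100$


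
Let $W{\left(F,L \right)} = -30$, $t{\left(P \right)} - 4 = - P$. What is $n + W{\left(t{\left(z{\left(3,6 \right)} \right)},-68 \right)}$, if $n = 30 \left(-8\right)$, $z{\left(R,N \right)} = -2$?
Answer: $-270$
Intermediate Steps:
$t{\left(P \right)} = 4 - P$
$n = -240$
$n + W{\left(t{\left(z{\left(3,6 \right)} \right)},-68 \right)} = -240 - 30 = -270$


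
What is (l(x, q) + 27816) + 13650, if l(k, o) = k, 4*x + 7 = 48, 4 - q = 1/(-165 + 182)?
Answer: 165905/4 ≈ 41476.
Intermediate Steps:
q = 67/17 (q = 4 - 1/(-165 + 182) = 4 - 1/17 = 67/17 ≈ 3.9412)
x = 41/4 (x = -7/4 + (¼)*48 = -7/4 + 12 = 41/4 ≈ 10.250)
(l(x, q) + 27816) + 13650 = (41/4 + 27816) + 13650 = 111305/4 + 13650 = 165905/4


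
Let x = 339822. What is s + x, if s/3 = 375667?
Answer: 1466823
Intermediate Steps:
s = 1127001 (s = 3*375667 = 1127001)
s + x = 1127001 + 339822 = 1466823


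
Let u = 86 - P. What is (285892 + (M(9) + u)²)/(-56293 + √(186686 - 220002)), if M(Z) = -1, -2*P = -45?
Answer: -65254451549/12675740660 - 1159193*I*√8329/6337870330 ≈ -5.148 - 0.016692*I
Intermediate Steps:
P = 45/2 (P = -½*(-45) = 45/2 ≈ 22.500)
u = 127/2 (u = 86 - 1*45/2 = 86 - 45/2 = 127/2 ≈ 63.500)
(285892 + (M(9) + u)²)/(-56293 + √(186686 - 220002)) = (285892 + (-1 + 127/2)²)/(-56293 + √(186686 - 220002)) = (285892 + (125/2)²)/(-56293 + √(-33316)) = (285892 + 15625/4)/(-56293 + 2*I*√8329) = 1159193/(4*(-56293 + 2*I*√8329))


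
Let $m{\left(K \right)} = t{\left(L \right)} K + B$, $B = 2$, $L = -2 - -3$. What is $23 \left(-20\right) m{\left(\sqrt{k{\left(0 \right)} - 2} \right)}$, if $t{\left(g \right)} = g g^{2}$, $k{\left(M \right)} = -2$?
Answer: $-920 - 920 i \approx -920.0 - 920.0 i$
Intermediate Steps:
$L = 1$ ($L = -2 + 3 = 1$)
$t{\left(g \right)} = g^{3}$
$m{\left(K \right)} = 2 + K$ ($m{\left(K \right)} = 1^{3} K + 2 = 1 K + 2 = K + 2 = 2 + K$)
$23 \left(-20\right) m{\left(\sqrt{k{\left(0 \right)} - 2} \right)} = 23 \left(-20\right) \left(2 + \sqrt{-2 - 2}\right) = - 460 \left(2 + \sqrt{-4}\right) = - 460 \left(2 + 2 i\right) = -920 - 920 i$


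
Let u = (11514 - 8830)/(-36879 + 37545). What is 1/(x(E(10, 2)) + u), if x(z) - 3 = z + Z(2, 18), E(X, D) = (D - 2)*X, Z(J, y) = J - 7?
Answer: 333/676 ≈ 0.49260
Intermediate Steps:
Z(J, y) = -7 + J
E(X, D) = X*(-2 + D) (E(X, D) = (-2 + D)*X = X*(-2 + D))
x(z) = -2 + z (x(z) = 3 + (z + (-7 + 2)) = 3 + (z - 5) = 3 + (-5 + z) = -2 + z)
u = 1342/333 (u = 2684/666 = 2684*(1/666) = 1342/333 ≈ 4.0300)
1/(x(E(10, 2)) + u) = 1/((-2 + 10*(-2 + 2)) + 1342/333) = 1/((-2 + 10*0) + 1342/333) = 1/((-2 + 0) + 1342/333) = 1/(-2 + 1342/333) = 1/(676/333) = 333/676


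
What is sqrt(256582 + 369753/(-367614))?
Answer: sqrt(3852707683493370)/122538 ≈ 506.54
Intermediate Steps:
sqrt(256582 + 369753/(-367614)) = sqrt(256582 + 369753*(-1/367614)) = sqrt(256582 - 123251/122538) = sqrt(31440921865/122538) = sqrt(3852707683493370)/122538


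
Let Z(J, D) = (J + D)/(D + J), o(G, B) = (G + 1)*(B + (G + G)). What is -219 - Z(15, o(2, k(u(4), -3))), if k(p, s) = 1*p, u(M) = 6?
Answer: -220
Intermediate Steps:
k(p, s) = p
o(G, B) = (1 + G)*(B + 2*G)
Z(J, D) = 1 (Z(J, D) = (D + J)/(D + J) = 1)
-219 - Z(15, o(2, k(u(4), -3))) = -219 - 1*1 = -219 - 1 = -220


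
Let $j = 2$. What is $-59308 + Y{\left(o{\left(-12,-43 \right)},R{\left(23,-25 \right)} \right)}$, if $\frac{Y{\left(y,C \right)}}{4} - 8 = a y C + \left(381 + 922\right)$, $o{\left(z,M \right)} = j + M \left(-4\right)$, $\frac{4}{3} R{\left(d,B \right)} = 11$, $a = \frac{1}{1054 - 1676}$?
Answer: $- \frac{16816775}{311} \approx -54073.0$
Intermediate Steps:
$a = - \frac{1}{622}$ ($a = \frac{1}{-622} = - \frac{1}{622} \approx -0.0016077$)
$R{\left(d,B \right)} = \frac{33}{4}$ ($R{\left(d,B \right)} = \frac{3}{4} \cdot 11 = \frac{33}{4}$)
$o{\left(z,M \right)} = 2 - 4 M$ ($o{\left(z,M \right)} = 2 + M \left(-4\right) = 2 - 4 M$)
$Y{\left(y,C \right)} = 5244 - \frac{2 C y}{311}$ ($Y{\left(y,C \right)} = 32 + 4 \left(- \frac{y}{622} C + \left(381 + 922\right)\right) = 32 + 4 \left(- \frac{C y}{622} + 1303\right) = 32 + 4 \left(1303 - \frac{C y}{622}\right) = 32 - \left(-5212 + \frac{2 C y}{311}\right) = 5244 - \frac{2 C y}{311}$)
$-59308 + Y{\left(o{\left(-12,-43 \right)},R{\left(23,-25 \right)} \right)} = -59308 + \left(5244 - \frac{33 \left(2 - -172\right)}{622}\right) = -59308 + \left(5244 - \frac{33 \left(2 + 172\right)}{622}\right) = -59308 + \left(5244 - \frac{33}{622} \cdot 174\right) = -59308 + \left(5244 - \frac{2871}{311}\right) = -59308 + \frac{1628013}{311} = - \frac{16816775}{311}$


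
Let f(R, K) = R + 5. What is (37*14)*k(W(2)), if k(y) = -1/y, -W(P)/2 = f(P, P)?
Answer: 37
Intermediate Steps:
f(R, K) = 5 + R
W(P) = -10 - 2*P (W(P) = -2*(5 + P) = -10 - 2*P)
(37*14)*k(W(2)) = (37*14)*(-1/(-10 - 2*2)) = 518*(-1/(-10 - 4)) = 518*(-1/(-14)) = 518*(-1*(-1/14)) = 518*(1/14) = 37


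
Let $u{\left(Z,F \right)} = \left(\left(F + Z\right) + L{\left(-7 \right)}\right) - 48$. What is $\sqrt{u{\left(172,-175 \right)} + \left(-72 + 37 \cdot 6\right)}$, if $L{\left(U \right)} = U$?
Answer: $2 \sqrt{23} \approx 9.5917$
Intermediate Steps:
$u{\left(Z,F \right)} = -55 + F + Z$ ($u{\left(Z,F \right)} = \left(\left(F + Z\right) - 7\right) - 48 = \left(-7 + F + Z\right) - 48 = -55 + F + Z$)
$\sqrt{u{\left(172,-175 \right)} + \left(-72 + 37 \cdot 6\right)} = \sqrt{\left(-55 - 175 + 172\right) + \left(-72 + 37 \cdot 6\right)} = \sqrt{-58 + \left(-72 + 222\right)} = \sqrt{-58 + 150} = \sqrt{92} = 2 \sqrt{23}$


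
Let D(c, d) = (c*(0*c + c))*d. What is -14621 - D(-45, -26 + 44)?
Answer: -51071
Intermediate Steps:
D(c, d) = d*c**2 (D(c, d) = (c*(0 + c))*d = (c*c)*d = c**2*d = d*c**2)
-14621 - D(-45, -26 + 44) = -14621 - (-26 + 44)*(-45)**2 = -14621 - 18*2025 = -14621 - 1*36450 = -14621 - 36450 = -51071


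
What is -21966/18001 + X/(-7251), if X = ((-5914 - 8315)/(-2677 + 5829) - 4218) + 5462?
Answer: -572363637691/411415591152 ≈ -1.3912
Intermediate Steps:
X = 3906859/3152 (X = (-14229/3152 - 4218) + 5462 = -13309365/3152 + 5462 = 3906859/3152 ≈ 1239.5)
-21966/18001 + X/(-7251) = -21966/18001 + (3906859/3152)/(-7251) = -21966*1/18001 + (3906859/3152)*(-1/7251) = -21966/18001 - 3906859/22855152 = -572363637691/411415591152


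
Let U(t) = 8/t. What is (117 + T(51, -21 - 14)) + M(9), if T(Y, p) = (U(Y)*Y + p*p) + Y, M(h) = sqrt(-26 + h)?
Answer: 1401 + I*sqrt(17) ≈ 1401.0 + 4.1231*I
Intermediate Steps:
T(Y, p) = 8 + Y + p**2 (T(Y, p) = ((8/Y)*Y + p*p) + Y = (8 + p**2) + Y = 8 + Y + p**2)
(117 + T(51, -21 - 14)) + M(9) = (117 + (8 + 51 + (-21 - 14)**2)) + sqrt(-26 + 9) = (117 + (8 + 51 + (-35)**2)) + sqrt(-17) = (117 + (8 + 51 + 1225)) + I*sqrt(17) = (117 + 1284) + I*sqrt(17) = 1401 + I*sqrt(17)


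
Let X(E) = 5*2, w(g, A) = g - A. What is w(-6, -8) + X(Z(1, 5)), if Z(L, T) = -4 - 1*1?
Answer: 12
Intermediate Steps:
Z(L, T) = -5 (Z(L, T) = -4 - 1 = -5)
X(E) = 10
w(-6, -8) + X(Z(1, 5)) = (-6 - 1*(-8)) + 10 = (-6 + 8) + 10 = 2 + 10 = 12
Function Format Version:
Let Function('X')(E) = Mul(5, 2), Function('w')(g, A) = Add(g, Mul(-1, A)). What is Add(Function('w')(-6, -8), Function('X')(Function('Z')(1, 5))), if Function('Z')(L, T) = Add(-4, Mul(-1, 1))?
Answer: 12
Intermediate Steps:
Function('Z')(L, T) = -5 (Function('Z')(L, T) = Add(-4, -1) = -5)
Function('X')(E) = 10
Add(Function('w')(-6, -8), Function('X')(Function('Z')(1, 5))) = Add(Add(-6, Mul(-1, -8)), 10) = Add(Add(-6, 8), 10) = Add(2, 10) = 12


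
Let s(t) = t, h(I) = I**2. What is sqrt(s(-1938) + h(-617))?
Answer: sqrt(378751) ≈ 615.43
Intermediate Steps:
sqrt(s(-1938) + h(-617)) = sqrt(-1938 + (-617)**2) = sqrt(-1938 + 380689) = sqrt(378751)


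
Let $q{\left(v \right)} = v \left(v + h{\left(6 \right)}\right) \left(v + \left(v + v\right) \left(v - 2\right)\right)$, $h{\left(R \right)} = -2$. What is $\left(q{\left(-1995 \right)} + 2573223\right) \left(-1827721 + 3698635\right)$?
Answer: $59376833732239185672$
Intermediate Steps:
$q{\left(v \right)} = v \left(-2 + v\right) \left(v + 2 v \left(-2 + v\right)\right)$ ($q{\left(v \right)} = v \left(v - 2\right) \left(v + \left(v + v\right) \left(v - 2\right)\right) = v \left(-2 + v\right) \left(v + 2 v \left(-2 + v\right)\right)$)
$\left(q{\left(-1995 \right)} + 2573223\right) \left(-1827721 + 3698635\right) = \left(\left(-1995\right)^{2} \left(6 - -13965 + 2 \left(-1995\right)^{2}\right) + 2573223\right) \left(-1827721 + 3698635\right) = \left(3980025 \left(6 + 13965 + 2 \cdot 3980025\right) + 2573223\right) 1870914 = \left(3980025 \left(6 + 13965 + 7960050\right) + 2573223\right) 1870914 = \left(3980025 \cdot 7974021 + 2573223\right) 1870914 = \left(31736802930525 + 2573223\right) 1870914 = 31736805503748 \cdot 1870914 = 59376833732239185672$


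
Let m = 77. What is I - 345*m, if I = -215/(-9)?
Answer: -238870/9 ≈ -26541.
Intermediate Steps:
I = 215/9 (I = -215*(-⅑) = 215/9 ≈ 23.889)
I - 345*m = 215/9 - 345*77 = 215/9 - 26565 = -238870/9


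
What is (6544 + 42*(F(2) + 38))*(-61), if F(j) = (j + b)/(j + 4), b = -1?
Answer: -496967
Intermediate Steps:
F(j) = (-1 + j)/(4 + j) (F(j) = (j - 1)/(j + 4) = (-1 + j)/(4 + j))
(6544 + 42*(F(2) + 38))*(-61) = (6544 + 42*((-1 + 2)/(4 + 2) + 38))*(-61) = (6544 + 42*(1/6 + 38))*(-61) = (6544 + 42*((⅙)*1 + 38))*(-61) = (6544 + 42*(⅙ + 38))*(-61) = (6544 + 42*(229/6))*(-61) = (6544 + 1603)*(-61) = 8147*(-61) = -496967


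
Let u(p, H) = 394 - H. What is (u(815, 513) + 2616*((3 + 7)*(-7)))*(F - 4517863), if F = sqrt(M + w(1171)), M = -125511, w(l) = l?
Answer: 827848698257 - 366478*I*sqrt(31085) ≈ 8.2785e+11 - 6.4614e+7*I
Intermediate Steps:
F = 2*I*sqrt(31085) (F = sqrt(-125511 + 1171) = sqrt(-124340) = 2*I*sqrt(31085) ≈ 352.62*I)
(u(815, 513) + 2616*((3 + 7)*(-7)))*(F - 4517863) = ((394 - 1*513) + 2616*((3 + 7)*(-7)))*(2*I*sqrt(31085) - 4517863) = ((394 - 513) + 2616*(10*(-7)))*(-4517863 + 2*I*sqrt(31085)) = (-119 + 2616*(-70))*(-4517863 + 2*I*sqrt(31085)) = (-119 - 183120)*(-4517863 + 2*I*sqrt(31085)) = -183239*(-4517863 + 2*I*sqrt(31085)) = 827848698257 - 366478*I*sqrt(31085)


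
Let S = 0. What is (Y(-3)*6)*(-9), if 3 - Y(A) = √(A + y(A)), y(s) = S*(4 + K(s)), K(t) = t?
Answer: -162 + 54*I*√3 ≈ -162.0 + 93.531*I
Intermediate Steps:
y(s) = 0 (y(s) = 0*(4 + s) = 0)
Y(A) = 3 - √A (Y(A) = 3 - √(A + 0) = 3 - √A)
(Y(-3)*6)*(-9) = ((3 - √(-3))*6)*(-9) = ((3 - I*√3)*6)*(-9) = (18 - 6*I*√3)*(-9) = -162 + 54*I*√3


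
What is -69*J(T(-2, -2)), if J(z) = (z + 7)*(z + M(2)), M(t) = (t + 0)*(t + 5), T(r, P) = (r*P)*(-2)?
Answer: 414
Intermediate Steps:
T(r, P) = -2*P*r (T(r, P) = (P*r)*(-2) = -2*P*r)
M(t) = t*(5 + t)
J(z) = (7 + z)*(14 + z) (J(z) = (z + 7)*(z + 2*(5 + 2)) = (7 + z)*(z + 2*7) = (7 + z)*(z + 14) = (7 + z)*(14 + z))
-69*J(T(-2, -2)) = -69*(98 + (-2*(-2)*(-2))² + 21*(-2*(-2)*(-2))) = -69*(98 + (-8)² + 21*(-8)) = -69*(98 + 64 - 168) = -69*(-6) = 414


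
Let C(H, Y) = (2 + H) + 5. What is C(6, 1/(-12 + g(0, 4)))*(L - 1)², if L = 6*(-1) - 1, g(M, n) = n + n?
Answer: 832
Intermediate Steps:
g(M, n) = 2*n
L = -7 (L = -6 - 1 = -7)
C(H, Y) = 7 + H
C(6, 1/(-12 + g(0, 4)))*(L - 1)² = (7 + 6)*(-7 - 1)² = 13*(-8)² = 13*64 = 832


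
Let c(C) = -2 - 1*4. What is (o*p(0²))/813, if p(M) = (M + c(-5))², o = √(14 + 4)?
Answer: 36*√2/271 ≈ 0.18787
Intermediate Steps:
o = 3*√2 (o = √18 = 3*√2 ≈ 4.2426)
c(C) = -6 (c(C) = -2 - 4 = -6)
p(M) = (-6 + M)² (p(M) = (M - 6)² = (-6 + M)²)
(o*p(0²))/813 = ((3*√2)*(-6 + 0²)²)/813 = ((3*√2)*(-6 + 0)²)*(1/813) = ((3*√2)*(-6)²)*(1/813) = ((3*√2)*36)*(1/813) = (108*√2)*(1/813) = 36*√2/271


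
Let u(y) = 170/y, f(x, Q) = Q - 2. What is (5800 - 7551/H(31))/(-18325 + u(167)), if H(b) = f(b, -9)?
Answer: -11915617/33661155 ≈ -0.35399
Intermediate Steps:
f(x, Q) = -2 + Q
H(b) = -11 (H(b) = -2 - 9 = -11)
(5800 - 7551/H(31))/(-18325 + u(167)) = (5800 - 7551/(-11))/(-18325 + 170/167) = (5800 - 7551*(-1/11))/(-18325 + 170*(1/167)) = (5800 + 7551/11)/(-18325 + 170/167) = 71351/(11*(-3060105/167)) = (71351/11)*(-167/3060105) = -11915617/33661155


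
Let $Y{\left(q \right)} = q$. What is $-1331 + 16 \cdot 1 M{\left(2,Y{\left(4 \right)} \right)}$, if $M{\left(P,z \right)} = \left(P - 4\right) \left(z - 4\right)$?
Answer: $-1331$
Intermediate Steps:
$M{\left(P,z \right)} = \left(-4 + P\right) \left(-4 + z\right)$
$-1331 + 16 \cdot 1 M{\left(2,Y{\left(4 \right)} \right)} = -1331 + 16 \cdot 1 \left(16 - 8 - 16 + 2 \cdot 4\right) = -1331 + 16 \left(16 - 8 - 16 + 8\right) = -1331 + 16 \cdot 0 = -1331 + 0 = -1331$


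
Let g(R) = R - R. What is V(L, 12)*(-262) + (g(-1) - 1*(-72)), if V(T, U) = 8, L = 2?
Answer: -2024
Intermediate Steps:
g(R) = 0
V(L, 12)*(-262) + (g(-1) - 1*(-72)) = 8*(-262) + (0 - 1*(-72)) = -2096 + (0 + 72) = -2096 + 72 = -2024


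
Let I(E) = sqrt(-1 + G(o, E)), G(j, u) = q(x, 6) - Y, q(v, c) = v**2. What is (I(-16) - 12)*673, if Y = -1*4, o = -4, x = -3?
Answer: -8076 + 1346*sqrt(3) ≈ -5744.7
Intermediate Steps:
Y = -4
G(j, u) = 13 (G(j, u) = (-3)**2 - 1*(-4) = 9 + 4 = 13)
I(E) = 2*sqrt(3) (I(E) = sqrt(-1 + 13) = sqrt(12) = 2*sqrt(3))
(I(-16) - 12)*673 = (2*sqrt(3) - 12)*673 = (-12 + 2*sqrt(3))*673 = -8076 + 1346*sqrt(3)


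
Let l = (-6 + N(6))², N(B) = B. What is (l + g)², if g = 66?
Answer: 4356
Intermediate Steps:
l = 0 (l = (-6 + 6)² = 0² = 0)
(l + g)² = (0 + 66)² = 66² = 4356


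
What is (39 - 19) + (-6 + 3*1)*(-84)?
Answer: 272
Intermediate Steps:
(39 - 19) + (-6 + 3*1)*(-84) = 20 + (-6 + 3)*(-84) = 20 - 3*(-84) = 20 + 252 = 272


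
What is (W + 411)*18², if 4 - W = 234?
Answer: 58644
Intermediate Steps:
W = -230 (W = 4 - 1*234 = 4 - 234 = -230)
(W + 411)*18² = (-230 + 411)*18² = 181*324 = 58644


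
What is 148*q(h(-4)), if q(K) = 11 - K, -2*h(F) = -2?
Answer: 1480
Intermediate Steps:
h(F) = 1 (h(F) = -1/2*(-2) = 1)
148*q(h(-4)) = 148*(11 - 1*1) = 148*(11 - 1) = 148*10 = 1480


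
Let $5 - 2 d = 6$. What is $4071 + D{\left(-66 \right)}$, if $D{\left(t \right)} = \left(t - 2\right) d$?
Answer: $4105$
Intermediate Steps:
$d = - \frac{1}{2}$ ($d = \frac{5}{2} - 3 = - \frac{1}{2} \approx -0.5$)
$D{\left(t \right)} = 1 - \frac{t}{2}$ ($D{\left(t \right)} = \left(t - 2\right) \left(- \frac{1}{2}\right) = \left(-2 + t\right) \left(- \frac{1}{2}\right) = 1 - \frac{t}{2}$)
$4071 + D{\left(-66 \right)} = 4071 + \left(1 - -33\right) = 4071 + \left(1 + 33\right) = 4071 + 34 = 4105$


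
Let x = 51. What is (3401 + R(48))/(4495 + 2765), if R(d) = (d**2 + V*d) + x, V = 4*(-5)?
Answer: 109/165 ≈ 0.66061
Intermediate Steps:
V = -20
R(d) = 51 + d**2 - 20*d (R(d) = (d**2 - 20*d) + 51 = 51 + d**2 - 20*d)
(3401 + R(48))/(4495 + 2765) = (3401 + (51 + 48**2 - 20*48))/(4495 + 2765) = (3401 + (51 + 2304 - 960))/7260 = (3401 + 1395)*(1/7260) = 4796*(1/7260) = 109/165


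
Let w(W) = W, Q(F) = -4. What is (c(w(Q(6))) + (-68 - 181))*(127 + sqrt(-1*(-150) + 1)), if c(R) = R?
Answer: -32131 - 253*sqrt(151) ≈ -35240.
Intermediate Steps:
(c(w(Q(6))) + (-68 - 181))*(127 + sqrt(-1*(-150) + 1)) = (-4 + (-68 - 181))*(127 + sqrt(-1*(-150) + 1)) = (-4 - 249)*(127 + sqrt(150 + 1)) = -253*(127 + sqrt(151)) = -32131 - 253*sqrt(151)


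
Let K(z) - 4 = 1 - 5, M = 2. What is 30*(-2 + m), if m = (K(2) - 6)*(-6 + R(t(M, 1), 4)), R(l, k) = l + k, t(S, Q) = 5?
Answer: -600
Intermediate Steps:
R(l, k) = k + l
K(z) = 0 (K(z) = 4 + (1 - 5) = 4 - 4 = 0)
m = -18 (m = (0 - 6)*(-6 + (4 + 5)) = -6*(-6 + 9) = -6*3 = -18)
30*(-2 + m) = 30*(-2 - 18) = 30*(-20) = -600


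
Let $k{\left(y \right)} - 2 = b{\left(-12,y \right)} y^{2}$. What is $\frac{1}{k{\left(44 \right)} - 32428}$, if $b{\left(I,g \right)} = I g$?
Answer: $- \frac{1}{1054634} \approx -9.482 \cdot 10^{-7}$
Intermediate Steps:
$k{\left(y \right)} = 2 - 12 y^{3}$ ($k{\left(y \right)} = 2 + - 12 y y^{2} = 2 - 12 y^{3}$)
$\frac{1}{k{\left(44 \right)} - 32428} = \frac{1}{\left(2 - 12 \cdot 44^{3}\right) - 32428} = \frac{1}{\left(2 - 1022208\right) - 32428} = \frac{1}{-1022206 - 32428} = \frac{1}{-1054634} = - \frac{1}{1054634}$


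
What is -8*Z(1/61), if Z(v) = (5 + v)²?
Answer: -749088/3721 ≈ -201.31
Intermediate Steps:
-8*Z(1/61) = -8*(5 + 1/61)² = -8*(306/61)² = -8*93636/3721 = -749088/3721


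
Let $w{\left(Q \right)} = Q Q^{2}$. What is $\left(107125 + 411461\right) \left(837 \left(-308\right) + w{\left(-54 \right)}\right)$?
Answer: $-215348022360$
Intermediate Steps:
$w{\left(Q \right)} = Q^{3}$
$\left(107125 + 411461\right) \left(837 \left(-308\right) + w{\left(-54 \right)}\right) = \left(107125 + 411461\right) \left(837 \left(-308\right) + \left(-54\right)^{3}\right) = 518586 \left(-257796 - 157464\right) = 518586 \left(-415260\right) = -215348022360$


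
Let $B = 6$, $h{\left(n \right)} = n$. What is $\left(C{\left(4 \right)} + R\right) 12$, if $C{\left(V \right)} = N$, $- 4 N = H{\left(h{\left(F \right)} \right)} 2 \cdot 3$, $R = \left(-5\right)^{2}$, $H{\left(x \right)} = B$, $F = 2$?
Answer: $192$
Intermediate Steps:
$H{\left(x \right)} = 6$
$R = 25$
$N = -9$ ($N = - \frac{6 \cdot 2 \cdot 3}{4} = - \frac{12 \cdot 3}{4} = \left(- \frac{1}{4}\right) 36 = -9$)
$C{\left(V \right)} = -9$
$\left(C{\left(4 \right)} + R\right) 12 = \left(-9 + 25\right) 12 = 16 \cdot 12 = 192$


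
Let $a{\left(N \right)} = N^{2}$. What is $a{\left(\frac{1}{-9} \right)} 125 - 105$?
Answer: $- \frac{8380}{81} \approx -103.46$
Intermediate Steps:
$a{\left(\frac{1}{-9} \right)} 125 - 105 = \left(\frac{1}{-9}\right)^{2} \cdot 125 - 105 = \left(- \frac{1}{9}\right)^{2} \cdot 125 - 105 = \frac{1}{81} \cdot 125 - 105 = \frac{125}{81} - 105 = - \frac{8380}{81}$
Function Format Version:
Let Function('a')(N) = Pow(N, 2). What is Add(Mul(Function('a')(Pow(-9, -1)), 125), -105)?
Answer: Rational(-8380, 81) ≈ -103.46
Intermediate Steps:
Add(Mul(Function('a')(Pow(-9, -1)), 125), -105) = Add(Mul(Pow(Pow(-9, -1), 2), 125), -105) = Add(Mul(Pow(Rational(-1, 9), 2), 125), -105) = Add(Mul(Rational(1, 81), 125), -105) = Add(Rational(125, 81), -105) = Rational(-8380, 81)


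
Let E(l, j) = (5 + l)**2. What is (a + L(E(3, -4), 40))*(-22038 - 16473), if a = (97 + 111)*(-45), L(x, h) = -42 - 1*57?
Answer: 364275549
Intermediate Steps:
L(x, h) = -99 (L(x, h) = -42 - 57 = -99)
a = -9360 (a = 208*(-45) = -9360)
(a + L(E(3, -4), 40))*(-22038 - 16473) = (-9360 - 99)*(-22038 - 16473) = -9459*(-38511) = 364275549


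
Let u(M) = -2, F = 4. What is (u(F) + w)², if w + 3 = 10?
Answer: 25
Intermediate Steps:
w = 7 (w = -3 + 10 = 7)
(u(F) + w)² = (-2 + 7)² = 5² = 25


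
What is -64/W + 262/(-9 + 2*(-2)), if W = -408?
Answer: -13258/663 ≈ -19.997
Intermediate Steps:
-64/W + 262/(-9 + 2*(-2)) = -64/(-408) + 262/(-9 + 2*(-2)) = -64*(-1/408) + 262/(-9 - 4) = 8/51 + 262/(-13) = 8/51 + 262*(-1/13) = 8/51 - 262/13 = -13258/663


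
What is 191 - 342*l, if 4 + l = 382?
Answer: -129085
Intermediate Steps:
l = 378 (l = -4 + 382 = 378)
191 - 342*l = 191 - 342*378 = 191 - 129276 = -129085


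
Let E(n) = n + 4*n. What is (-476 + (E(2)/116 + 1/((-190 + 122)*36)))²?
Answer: 1141500620782201/5039864064 ≈ 2.2649e+5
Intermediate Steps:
E(n) = 5*n
(-476 + (E(2)/116 + 1/((-190 + 122)*36)))² = (-476 + ((5*2)/116 + 1/((-190 + 122)*36)))² = (-476 + (10*(1/116) + (1/36)/(-68)))² = (-476 + (5/58 - 1/68*1/36))² = (-476 + (5/58 - 1/2448))² = (-476 + 6091/70992)² = (-33786101/70992)² = 1141500620782201/5039864064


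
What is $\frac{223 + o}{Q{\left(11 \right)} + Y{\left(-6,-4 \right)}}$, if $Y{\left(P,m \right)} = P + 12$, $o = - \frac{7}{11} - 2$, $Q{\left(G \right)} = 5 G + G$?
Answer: $\frac{101}{33} \approx 3.0606$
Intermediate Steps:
$Q{\left(G \right)} = 6 G$
$o = - \frac{29}{11}$ ($o = \left(-7\right) \frac{1}{11} - 2 = - \frac{7}{11} - 2 = - \frac{29}{11} \approx -2.6364$)
$Y{\left(P,m \right)} = 12 + P$
$\frac{223 + o}{Q{\left(11 \right)} + Y{\left(-6,-4 \right)}} = \frac{223 - \frac{29}{11}}{6 \cdot 11 + \left(12 - 6\right)} = \frac{2424}{11 \left(66 + 6\right)} = \frac{2424}{11 \cdot 72} = \frac{2424}{11} \cdot \frac{1}{72} = \frac{101}{33}$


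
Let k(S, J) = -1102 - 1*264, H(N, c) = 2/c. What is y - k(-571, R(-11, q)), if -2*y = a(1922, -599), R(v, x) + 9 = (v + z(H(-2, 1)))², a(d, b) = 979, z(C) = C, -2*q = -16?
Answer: 1753/2 ≈ 876.50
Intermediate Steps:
q = 8 (q = -½*(-16) = 8)
R(v, x) = -9 + (2 + v)² (R(v, x) = -9 + (v + 2/1)² = -9 + (v + 2*1)² = -9 + (v + 2)² = -9 + (2 + v)²)
k(S, J) = -1366 (k(S, J) = -1102 - 264 = -1366)
y = -979/2 (y = -½*979 = -979/2 ≈ -489.50)
y - k(-571, R(-11, q)) = -979/2 - 1*(-1366) = -979/2 + 1366 = 1753/2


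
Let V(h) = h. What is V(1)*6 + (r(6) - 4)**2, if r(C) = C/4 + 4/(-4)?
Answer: 73/4 ≈ 18.250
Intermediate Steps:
r(C) = -1 + C/4 (r(C) = C*(1/4) + 4*(-1/4) = C/4 - 1 = -1 + C/4)
V(1)*6 + (r(6) - 4)**2 = 1*6 + ((-1 + (1/4)*6) - 4)**2 = 6 + ((-1 + 3/2) - 4)**2 = 6 + (1/2 - 4)**2 = 6 + (-7/2)**2 = 6 + 49/4 = 73/4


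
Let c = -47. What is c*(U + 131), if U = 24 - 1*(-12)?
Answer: -7849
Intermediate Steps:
U = 36 (U = 24 + 12 = 36)
c*(U + 131) = -47*(36 + 131) = -47*167 = -7849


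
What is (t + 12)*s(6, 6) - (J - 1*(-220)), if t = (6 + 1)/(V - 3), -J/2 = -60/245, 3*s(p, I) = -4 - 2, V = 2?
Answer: -11294/49 ≈ -230.49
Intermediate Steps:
s(p, I) = -2 (s(p, I) = (-4 - 2)/3 = (1/3)*(-6) = -2)
J = 24/49 (J = -(-120)/245 = -2*(-12/49) = 24/49 ≈ 0.48980)
t = -7 (t = (6 + 1)/(2 - 3) = 7/(-1) = 7*(-1) = -7)
(t + 12)*s(6, 6) - (J - 1*(-220)) = (-7 + 12)*(-2) - (24/49 - 1*(-220)) = 5*(-2) - (24/49 + 220) = -10 - 1*10804/49 = -10 - 10804/49 = -11294/49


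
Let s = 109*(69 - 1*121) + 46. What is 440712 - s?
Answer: 446334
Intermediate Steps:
s = -5622 (s = 109*(69 - 121) + 46 = 109*(-52) + 46 = -5668 + 46 = -5622)
440712 - s = 440712 - 1*(-5622) = 440712 + 5622 = 446334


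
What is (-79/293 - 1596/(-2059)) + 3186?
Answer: 1922377349/603287 ≈ 3186.5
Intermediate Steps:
(-79/293 - 1596/(-2059)) + 3186 = (-79*1/293 - 1596*(-1/2059)) + 3186 = (-79/293 + 1596/2059) + 3186 = 304967/603287 + 3186 = 1922377349/603287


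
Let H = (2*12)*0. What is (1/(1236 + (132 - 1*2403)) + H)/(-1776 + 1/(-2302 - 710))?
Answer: 1004/1845512985 ≈ 5.4402e-7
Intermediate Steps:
H = 0 (H = 24*0 = 0)
(1/(1236 + (132 - 1*2403)) + H)/(-1776 + 1/(-2302 - 710)) = (1/(1236 + (132 - 1*2403)) + 0)/(-1776 + 1/(-2302 - 710)) = (1/(1236 + (132 - 2403)) + 0)/(-1776 + 1/(-3012)) = (1/(1236 - 2271) + 0)/(-1776 - 1/3012) = (1/(-1035) + 0)/(-5349313/3012) = (-1/1035 + 0)*(-3012/5349313) = -1/1035*(-3012/5349313) = 1004/1845512985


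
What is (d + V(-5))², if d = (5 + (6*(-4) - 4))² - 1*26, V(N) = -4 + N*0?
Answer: 249001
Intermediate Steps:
V(N) = -4 (V(N) = -4 + 0 = -4)
d = 503 (d = (5 + (-24 - 4))² - 26 = (5 - 28)² - 26 = (-23)² - 26 = 529 - 26 = 503)
(d + V(-5))² = (503 - 4)² = 499² = 249001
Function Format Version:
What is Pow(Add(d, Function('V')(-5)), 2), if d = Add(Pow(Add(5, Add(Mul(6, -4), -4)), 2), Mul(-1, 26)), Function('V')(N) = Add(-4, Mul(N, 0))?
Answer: 249001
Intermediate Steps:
Function('V')(N) = -4 (Function('V')(N) = Add(-4, 0) = -4)
d = 503 (d = Add(Pow(Add(5, Add(-24, -4)), 2), -26) = Add(Pow(Add(5, -28), 2), -26) = Add(Pow(-23, 2), -26) = Add(529, -26) = 503)
Pow(Add(d, Function('V')(-5)), 2) = Pow(Add(503, -4), 2) = Pow(499, 2) = 249001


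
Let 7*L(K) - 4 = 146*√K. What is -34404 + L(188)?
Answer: -240824/7 + 292*√47/7 ≈ -34117.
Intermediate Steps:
L(K) = 4/7 + 146*√K/7 (L(K) = 4/7 + (146*√K)/7 = 4/7 + 146*√K/7)
-34404 + L(188) = -34404 + (4/7 + 146*√188/7) = -34404 + (4/7 + 146*(2*√47)/7) = -34404 + (4/7 + 292*√47/7) = -240824/7 + 292*√47/7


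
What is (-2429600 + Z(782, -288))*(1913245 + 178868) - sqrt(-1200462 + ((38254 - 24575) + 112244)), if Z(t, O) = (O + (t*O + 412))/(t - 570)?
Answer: -269516609949249/53 - I*sqrt(1074539) ≈ -5.0852e+12 - 1036.6*I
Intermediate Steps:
Z(t, O) = (412 + O + O*t)/(-570 + t) (Z(t, O) = (O + (O*t + 412))/(-570 + t) = (O + (412 + O*t))/(-570 + t) = (412 + O + O*t)/(-570 + t))
(-2429600 + Z(782, -288))*(1913245 + 178868) - sqrt(-1200462 + ((38254 - 24575) + 112244)) = (-2429600 + (412 - 288 - 288*782)/(-570 + 782))*(1913245 + 178868) - sqrt(-1200462 + ((38254 - 24575) + 112244)) = (-2429600 + (412 - 288 - 225216)/212)*2092113 - sqrt(-1200462 + (13679 + 112244)) = (-2429600 + (1/212)*(-225092))*2092113 - sqrt(-1200462 + 125923) = (-2429600 - 56273/53)*2092113 - sqrt(-1074539) = -128825073/53*2092113 - I*sqrt(1074539) = -269516609949249/53 - I*sqrt(1074539)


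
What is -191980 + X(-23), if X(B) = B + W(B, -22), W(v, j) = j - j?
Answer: -192003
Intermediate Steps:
W(v, j) = 0
X(B) = B (X(B) = B + 0 = B)
-191980 + X(-23) = -191980 - 23 = -192003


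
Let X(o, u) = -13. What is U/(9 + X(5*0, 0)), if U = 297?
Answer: -297/4 ≈ -74.250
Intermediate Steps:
U/(9 + X(5*0, 0)) = 297/(9 - 13) = 297/(-4) = 297*(-¼) = -297/4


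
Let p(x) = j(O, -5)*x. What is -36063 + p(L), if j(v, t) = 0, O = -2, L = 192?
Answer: -36063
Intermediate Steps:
p(x) = 0 (p(x) = 0*x = 0)
-36063 + p(L) = -36063 + 0 = -36063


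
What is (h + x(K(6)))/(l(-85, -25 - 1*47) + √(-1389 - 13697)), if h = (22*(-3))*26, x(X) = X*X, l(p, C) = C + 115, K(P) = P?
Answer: -4816/1129 + 112*I*√15086/1129 ≈ -4.2657 + 12.185*I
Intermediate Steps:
l(p, C) = 115 + C
x(X) = X²
h = -1716 (h = -66*26 = -1716)
(h + x(K(6)))/(l(-85, -25 - 1*47) + √(-1389 - 13697)) = (-1716 + 6²)/((115 + (-25 - 1*47)) + √(-1389 - 13697)) = (-1716 + 36)/((115 + (-25 - 47)) + √(-15086)) = -1680/((115 - 72) + I*√15086) = -1680/(43 + I*√15086)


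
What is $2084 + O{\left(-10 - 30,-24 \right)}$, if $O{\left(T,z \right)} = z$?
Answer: $2060$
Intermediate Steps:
$2084 + O{\left(-10 - 30,-24 \right)} = 2084 - 24 = 2060$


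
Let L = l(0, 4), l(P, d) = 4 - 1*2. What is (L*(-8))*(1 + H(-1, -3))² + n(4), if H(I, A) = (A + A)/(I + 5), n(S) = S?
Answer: 0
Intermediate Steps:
H(I, A) = 2*A/(5 + I) (H(I, A) = (2*A)/(5 + I) = 2*A/(5 + I))
l(P, d) = 2 (l(P, d) = 4 - 2 = 2)
L = 2
(L*(-8))*(1 + H(-1, -3))² + n(4) = (2*(-8))*(1 + 2*(-3)/(5 - 1))² + 4 = -16*(1 + 2*(-3)/4)² + 4 = -16*(1 + 2*(-3)*(¼))² + 4 = -16*(1 - 3/2)² + 4 = -16*(-½)² + 4 = -16*¼ + 4 = -4 + 4 = 0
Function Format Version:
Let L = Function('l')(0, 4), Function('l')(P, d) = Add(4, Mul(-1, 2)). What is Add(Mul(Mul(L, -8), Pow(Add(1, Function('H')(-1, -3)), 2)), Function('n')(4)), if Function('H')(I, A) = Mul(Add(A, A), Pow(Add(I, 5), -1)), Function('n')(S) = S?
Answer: 0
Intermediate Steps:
Function('H')(I, A) = Mul(2, A, Pow(Add(5, I), -1)) (Function('H')(I, A) = Mul(Mul(2, A), Pow(Add(5, I), -1)) = Mul(2, A, Pow(Add(5, I), -1)))
Function('l')(P, d) = 2 (Function('l')(P, d) = Add(4, -2) = 2)
L = 2
Add(Mul(Mul(L, -8), Pow(Add(1, Function('H')(-1, -3)), 2)), Function('n')(4)) = Add(Mul(Mul(2, -8), Pow(Add(1, Mul(2, -3, Pow(Add(5, -1), -1))), 2)), 4) = Add(Mul(-16, Pow(Add(1, Mul(2, -3, Pow(4, -1))), 2)), 4) = Add(Mul(-16, Pow(Add(1, Mul(2, -3, Rational(1, 4))), 2)), 4) = Add(Mul(-16, Pow(Add(1, Rational(-3, 2)), 2)), 4) = Add(Mul(-16, Pow(Rational(-1, 2), 2)), 4) = Add(Mul(-16, Rational(1, 4)), 4) = Add(-4, 4) = 0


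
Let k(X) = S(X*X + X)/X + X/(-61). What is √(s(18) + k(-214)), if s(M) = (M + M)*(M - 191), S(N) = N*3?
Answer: I*√25539053/61 ≈ 82.846*I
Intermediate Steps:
S(N) = 3*N
s(M) = 2*M*(-191 + M) (s(M) = (2*M)*(-191 + M) = 2*M*(-191 + M))
k(X) = -X/61 + (3*X + 3*X²)/X (k(X) = (3*(X*X + X))/X + X/(-61) = (3*(X² + X))/X + X*(-1/61) = (3*(X + X²))/X - X/61 = (3*X + 3*X²)/X - X/61 = -X/61 + (3*X + 3*X²)/X)
√(s(18) + k(-214)) = √(2*18*(-191 + 18) + (3 + (182/61)*(-214))) = √(2*18*(-173) + (3 - 38948/61)) = √(-6228 - 38765/61) = √(-418673/61) = I*√25539053/61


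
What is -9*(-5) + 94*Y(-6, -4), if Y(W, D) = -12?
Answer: -1083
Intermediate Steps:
-9*(-5) + 94*Y(-6, -4) = -9*(-5) + 94*(-12) = 45 - 1128 = -1083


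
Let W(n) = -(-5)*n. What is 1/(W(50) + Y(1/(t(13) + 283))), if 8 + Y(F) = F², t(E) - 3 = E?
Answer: 89401/21635043 ≈ 0.0041322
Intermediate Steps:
t(E) = 3 + E
W(n) = 5*n
Y(F) = -8 + F²
1/(W(50) + Y(1/(t(13) + 283))) = 1/(5*50 + (-8 + (1/((3 + 13) + 283))²)) = 1/(250 + (-8 + (1/(16 + 283))²)) = 1/(250 + (-8 + (1/299)²)) = 1/(250 + (-8 + 1/89401)) = 1/(250 - 715207/89401) = 1/(21635043/89401) = 89401/21635043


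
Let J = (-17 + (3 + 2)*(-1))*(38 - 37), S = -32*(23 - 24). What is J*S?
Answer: -704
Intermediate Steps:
S = 32 (S = -32*(-1) = 32)
J = -22 (J = (-17 + 5*(-1))*1 = (-17 - 5)*1 = -22*1 = -22)
J*S = -22*32 = -704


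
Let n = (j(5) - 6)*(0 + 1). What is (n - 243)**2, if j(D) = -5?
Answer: 64516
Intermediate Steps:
n = -11 (n = (-5 - 6)*(0 + 1) = -11*1 = -11)
(n - 243)**2 = (-11 - 243)**2 = (-254)**2 = 64516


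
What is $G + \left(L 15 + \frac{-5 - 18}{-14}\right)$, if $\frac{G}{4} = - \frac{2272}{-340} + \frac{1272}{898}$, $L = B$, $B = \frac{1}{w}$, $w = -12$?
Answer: $\frac{35038119}{1068620} \approx 32.788$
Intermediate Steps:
$B = - \frac{1}{12}$ ($B = \frac{1}{-12} = - \frac{1}{12} \approx -0.083333$)
$L = - \frac{1}{12} \approx -0.083333$
$G = \frac{1236368}{38165}$ ($G = 4 \left(- \frac{2272}{-340} + \frac{1272}{898}\right) = 4 \left(\left(-2272\right) \left(- \frac{1}{340}\right) + 1272 \cdot \frac{1}{898}\right) = 4 \left(\frac{568}{85} + \frac{636}{449}\right) = 4 \cdot \frac{309092}{38165} = \frac{1236368}{38165} \approx 32.395$)
$G + \left(L 15 + \frac{-5 - 18}{-14}\right) = \frac{1236368}{38165} - \left(\frac{5}{4} - \frac{-5 - 18}{-14}\right) = \frac{1236368}{38165} - \left(\frac{5}{4} - \left(-5 - 18\right) \left(- \frac{1}{14}\right)\right) = \frac{1236368}{38165} - - \frac{11}{28} = \frac{1236368}{38165} + \left(- \frac{5}{4} + \frac{23}{14}\right) = \frac{1236368}{38165} + \frac{11}{28} = \frac{35038119}{1068620}$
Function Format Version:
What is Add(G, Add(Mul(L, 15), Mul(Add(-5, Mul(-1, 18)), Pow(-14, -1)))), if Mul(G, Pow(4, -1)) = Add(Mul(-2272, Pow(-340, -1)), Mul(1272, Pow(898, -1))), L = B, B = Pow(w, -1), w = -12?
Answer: Rational(35038119, 1068620) ≈ 32.788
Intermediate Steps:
B = Rational(-1, 12) (B = Pow(-12, -1) = Rational(-1, 12) ≈ -0.083333)
L = Rational(-1, 12) ≈ -0.083333
G = Rational(1236368, 38165) (G = Mul(4, Add(Mul(-2272, Pow(-340, -1)), Mul(1272, Pow(898, -1)))) = Mul(4, Add(Mul(-2272, Rational(-1, 340)), Mul(1272, Rational(1, 898)))) = Mul(4, Add(Rational(568, 85), Rational(636, 449))) = Mul(4, Rational(309092, 38165)) = Rational(1236368, 38165) ≈ 32.395)
Add(G, Add(Mul(L, 15), Mul(Add(-5, Mul(-1, 18)), Pow(-14, -1)))) = Add(Rational(1236368, 38165), Add(Mul(Rational(-1, 12), 15), Mul(Add(-5, Mul(-1, 18)), Pow(-14, -1)))) = Add(Rational(1236368, 38165), Add(Rational(-5, 4), Mul(Add(-5, -18), Rational(-1, 14)))) = Add(Rational(1236368, 38165), Add(Rational(-5, 4), Mul(-23, Rational(-1, 14)))) = Add(Rational(1236368, 38165), Add(Rational(-5, 4), Rational(23, 14))) = Add(Rational(1236368, 38165), Rational(11, 28)) = Rational(35038119, 1068620)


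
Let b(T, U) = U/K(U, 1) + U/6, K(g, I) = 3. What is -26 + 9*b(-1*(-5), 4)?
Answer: -8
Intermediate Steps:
b(T, U) = U/2 (b(T, U) = U/3 + U/6 = U/2)
-26 + 9*b(-1*(-5), 4) = -26 + 9*((½)*4) = -26 + 9*2 = -26 + 18 = -8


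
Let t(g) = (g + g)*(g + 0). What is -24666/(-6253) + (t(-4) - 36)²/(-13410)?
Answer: 165335506/41926365 ≈ 3.9435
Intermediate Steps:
t(g) = 2*g² (t(g) = (2*g)*g = 2*g²)
-24666/(-6253) + (t(-4) - 36)²/(-13410) = -24666/(-6253) + (2*(-4)² - 36)²/(-13410) = -24666*(-1/6253) + (2*16 - 36)²*(-1/13410) = 24666/6253 + (32 - 36)²*(-1/13410) = 24666/6253 + (-4)²*(-1/13410) = 24666/6253 + 16*(-1/13410) = 24666/6253 - 8/6705 = 165335506/41926365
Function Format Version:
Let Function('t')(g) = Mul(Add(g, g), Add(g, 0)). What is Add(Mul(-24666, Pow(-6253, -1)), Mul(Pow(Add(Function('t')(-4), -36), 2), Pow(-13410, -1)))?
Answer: Rational(165335506, 41926365) ≈ 3.9435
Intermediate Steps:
Function('t')(g) = Mul(2, Pow(g, 2)) (Function('t')(g) = Mul(Mul(2, g), g) = Mul(2, Pow(g, 2)))
Add(Mul(-24666, Pow(-6253, -1)), Mul(Pow(Add(Function('t')(-4), -36), 2), Pow(-13410, -1))) = Add(Mul(-24666, Pow(-6253, -1)), Mul(Pow(Add(Mul(2, Pow(-4, 2)), -36), 2), Pow(-13410, -1))) = Add(Mul(-24666, Rational(-1, 6253)), Mul(Pow(Add(Mul(2, 16), -36), 2), Rational(-1, 13410))) = Add(Rational(24666, 6253), Mul(Pow(Add(32, -36), 2), Rational(-1, 13410))) = Add(Rational(24666, 6253), Mul(Pow(-4, 2), Rational(-1, 13410))) = Add(Rational(24666, 6253), Mul(16, Rational(-1, 13410))) = Add(Rational(24666, 6253), Rational(-8, 6705)) = Rational(165335506, 41926365)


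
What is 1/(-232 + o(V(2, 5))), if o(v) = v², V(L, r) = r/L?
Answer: -4/903 ≈ -0.0044297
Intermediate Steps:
1/(-232 + o(V(2, 5))) = 1/(-232 + (5/2)²) = 1/(-232 + 25/4) = 1/(-903/4) = -4/903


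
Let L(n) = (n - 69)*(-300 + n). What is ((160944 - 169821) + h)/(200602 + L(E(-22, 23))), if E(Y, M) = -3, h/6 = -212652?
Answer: -1284789/222418 ≈ -5.7765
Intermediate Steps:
h = -1275912 (h = 6*(-212652) = -1275912)
L(n) = (-300 + n)*(-69 + n) (L(n) = (-69 + n)*(-300 + n) = (-300 + n)*(-69 + n))
((160944 - 169821) + h)/(200602 + L(E(-22, 23))) = ((160944 - 169821) - 1275912)/(200602 + (20700 + (-3)² - 369*(-3))) = (-8877 - 1275912)/(200602 + (20700 + 9 + 1107)) = -1284789/(200602 + 21816) = -1284789/222418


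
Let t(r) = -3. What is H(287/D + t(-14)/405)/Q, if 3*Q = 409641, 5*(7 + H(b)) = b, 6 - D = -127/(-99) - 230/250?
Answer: 29956723/1285945027200 ≈ 2.3295e-5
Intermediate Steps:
D = 13952/2475 (D = 6 - (-127/(-99) - 230/250) = 6 - (-127*(-1/99) - 230*1/250) = 6 - (127/99 - 23/25) = 6 - 1*898/2475 = 6 - 898/2475 = 13952/2475 ≈ 5.6372)
H(b) = -7 + b/5
Q = 136547 (Q = (1/3)*409641 = 136547)
H(287/D + t(-14)/405)/Q = (-7 + (287/(13952/2475) - 3/405)/5)/136547 = (-7 + (287*(2475/13952) - 3*1/405)/5)*(1/136547) = (-7 + (710325/13952 - 1/135)/5)*(1/136547) = (-7 + (1/5)*(95879923/1883520))*(1/136547) = (-7 + 95879923/9417600)*(1/136547) = (29956723/9417600)*(1/136547) = 29956723/1285945027200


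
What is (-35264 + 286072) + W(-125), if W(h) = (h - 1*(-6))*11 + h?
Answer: 249374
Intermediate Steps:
W(h) = 66 + 12*h (W(h) = (h + 6)*11 + h = (6 + h)*11 + h = (66 + 11*h) + h = 66 + 12*h)
(-35264 + 286072) + W(-125) = (-35264 + 286072) + (66 + 12*(-125)) = 250808 + (66 - 1500) = 250808 - 1434 = 249374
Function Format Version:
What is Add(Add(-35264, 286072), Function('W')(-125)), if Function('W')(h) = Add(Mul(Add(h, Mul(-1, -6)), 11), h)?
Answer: 249374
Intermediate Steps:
Function('W')(h) = Add(66, Mul(12, h)) (Function('W')(h) = Add(Mul(Add(h, 6), 11), h) = Add(Mul(Add(6, h), 11), h) = Add(Add(66, Mul(11, h)), h) = Add(66, Mul(12, h)))
Add(Add(-35264, 286072), Function('W')(-125)) = Add(Add(-35264, 286072), Add(66, Mul(12, -125))) = Add(250808, Add(66, -1500)) = Add(250808, -1434) = 249374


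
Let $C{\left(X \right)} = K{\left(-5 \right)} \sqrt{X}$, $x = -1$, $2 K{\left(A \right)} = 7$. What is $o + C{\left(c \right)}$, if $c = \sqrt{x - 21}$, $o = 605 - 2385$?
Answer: $-1780 + \frac{7 \sqrt[4]{22} \sqrt{i}}{2} \approx -1774.6 + 5.3599 i$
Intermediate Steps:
$o = -1780$
$K{\left(A \right)} = \frac{7}{2}$ ($K{\left(A \right)} = \frac{1}{2} \cdot 7 = \frac{7}{2}$)
$c = i \sqrt{22}$ ($c = \sqrt{-1 - 21} = \sqrt{-22} = i \sqrt{22} \approx 4.6904 i$)
$C{\left(X \right)} = \frac{7 \sqrt{X}}{2}$
$o + C{\left(c \right)} = -1780 + \frac{7 \sqrt{i \sqrt{22}}}{2} = -1780 + \frac{7 \sqrt[4]{22} \sqrt{i}}{2}$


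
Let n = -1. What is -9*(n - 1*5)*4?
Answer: 216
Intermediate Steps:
-9*(n - 1*5)*4 = -9*(-1 - 1*5)*4 = -9*(-1 - 5)*4 = -9*(-6)*4 = 54*4 = 216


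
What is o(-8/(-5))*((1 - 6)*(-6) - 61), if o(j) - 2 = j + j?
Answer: -806/5 ≈ -161.20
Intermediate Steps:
o(j) = 2 + 2*j (o(j) = 2 + (j + j) = 2 + 2*j)
o(-8/(-5))*((1 - 6)*(-6) - 61) = (2 + 2*(-8/(-5)))*((1 - 6)*(-6) - 61) = (2 + 2*(-8*(-⅕)))*(-5*(-6) - 61) = (2 + 2*(8/5))*(30 - 61) = (2 + 16/5)*(-31) = (26/5)*(-31) = -806/5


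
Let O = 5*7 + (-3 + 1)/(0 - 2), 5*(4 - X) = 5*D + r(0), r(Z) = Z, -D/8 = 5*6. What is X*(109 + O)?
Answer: 35380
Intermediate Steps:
D = -240 (D = -40*6 = -8*30 = -240)
X = 244 (X = 4 - (5*(-240) + 0)/5 = 4 - (-1200 + 0)/5 = 4 - ⅕*(-1200) = 4 + 240 = 244)
O = 36 (O = 35 - 2/(-2) = 35 - 2*(-½) = 35 + 1 = 36)
X*(109 + O) = 244*(109 + 36) = 244*145 = 35380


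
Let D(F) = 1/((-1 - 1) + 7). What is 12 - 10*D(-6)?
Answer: 10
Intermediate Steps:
D(F) = 1/5 (D(F) = 1/(-2 + 7) = 1/5)
12 - 10*D(-6) = 12 - 10*1/5 = 12 - 2 = 10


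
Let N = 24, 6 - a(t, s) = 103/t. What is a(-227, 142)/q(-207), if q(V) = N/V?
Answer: -101085/1816 ≈ -55.664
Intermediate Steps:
a(t, s) = 6 - 103/t
q(V) = 24/V
a(-227, 142)/q(-207) = (6 - 103/(-227))/((24/(-207))) = (6 - 103*(-1/227))/((24*(-1/207))) = (6 + 103/227)/(-8/69) = (1465/227)*(-69/8) = -101085/1816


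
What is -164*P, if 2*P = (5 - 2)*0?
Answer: 0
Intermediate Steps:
P = 0 (P = ((5 - 2)*0)/2 = (3*0)/2 = (1/2)*0 = 0)
-164*P = -164*0 = 0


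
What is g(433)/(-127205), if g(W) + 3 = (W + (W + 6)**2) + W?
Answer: -193584/127205 ≈ -1.5218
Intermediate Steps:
g(W) = -3 + (6 + W)**2 + 2*W (g(W) = -3 + ((W + (W + 6)**2) + W) = -3 + ((W + (6 + W)**2) + W) = -3 + ((6 + W)**2 + 2*W) = -3 + (6 + W)**2 + 2*W)
g(433)/(-127205) = (33 + 433**2 + 14*433)/(-127205) = (33 + 187489 + 6062)*(-1/127205) = 193584*(-1/127205) = -193584/127205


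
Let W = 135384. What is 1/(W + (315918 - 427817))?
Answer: 1/23485 ≈ 4.2580e-5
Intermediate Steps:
1/(W + (315918 - 427817)) = 1/(135384 + (315918 - 427817)) = 1/(135384 - 111899) = 1/23485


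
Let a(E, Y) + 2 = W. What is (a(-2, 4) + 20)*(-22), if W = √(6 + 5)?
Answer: -396 - 22*√11 ≈ -468.97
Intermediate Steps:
W = √11 ≈ 3.3166
a(E, Y) = -2 + √11
(a(-2, 4) + 20)*(-22) = ((-2 + √11) + 20)*(-22) = (18 + √11)*(-22) = -396 - 22*√11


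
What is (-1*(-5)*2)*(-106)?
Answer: -1060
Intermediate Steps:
(-1*(-5)*2)*(-106) = (5*2)*(-106) = 10*(-106) = -1060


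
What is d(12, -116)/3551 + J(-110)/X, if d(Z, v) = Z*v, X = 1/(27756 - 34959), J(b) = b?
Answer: 2813562438/3551 ≈ 7.9233e+5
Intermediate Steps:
X = -1/7203 (X = 1/(-7203) = -1/7203 ≈ -0.00013883)
d(12, -116)/3551 + J(-110)/X = (12*(-116))/3551 - 110/(-1/7203) = -1392*1/3551 - 110*(-7203) = -1392/3551 + 792330 = 2813562438/3551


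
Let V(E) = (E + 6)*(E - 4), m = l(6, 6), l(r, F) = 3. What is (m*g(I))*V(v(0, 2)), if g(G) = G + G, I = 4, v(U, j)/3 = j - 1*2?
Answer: -576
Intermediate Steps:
v(U, j) = -6 + 3*j (v(U, j) = 3*(j - 1*2) = 3*(j - 2) = 3*(-2 + j) = -6 + 3*j)
m = 3
V(E) = (-4 + E)*(6 + E) (V(E) = (6 + E)*(-4 + E) = (-4 + E)*(6 + E))
g(G) = 2*G
(m*g(I))*V(v(0, 2)) = (3*(2*4))*(-24 + (-6 + 3*2)² + 2*(-6 + 3*2)) = (3*8)*(-24 + (-6 + 6)² + 2*(-6 + 6)) = 24*(-24 + 0² + 2*0) = 24*(-24 + 0 + 0) = 24*(-24) = -576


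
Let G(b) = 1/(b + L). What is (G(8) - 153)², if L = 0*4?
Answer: 1495729/64 ≈ 23371.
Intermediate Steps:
L = 0
G(b) = 1/b (G(b) = 1/(b + 0) = 1/b)
(G(8) - 153)² = (1/8 - 153)² = (⅛ - 153)² = (-1223/8)² = 1495729/64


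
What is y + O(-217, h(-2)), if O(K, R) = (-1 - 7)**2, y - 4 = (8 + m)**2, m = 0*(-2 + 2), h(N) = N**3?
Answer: 132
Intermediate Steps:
m = 0 (m = 0*0 = 0)
y = 68 (y = 4 + (8 + 0)**2 = 4 + 8**2 = 4 + 64 = 68)
O(K, R) = 64 (O(K, R) = (-8)**2 = 64)
y + O(-217, h(-2)) = 68 + 64 = 132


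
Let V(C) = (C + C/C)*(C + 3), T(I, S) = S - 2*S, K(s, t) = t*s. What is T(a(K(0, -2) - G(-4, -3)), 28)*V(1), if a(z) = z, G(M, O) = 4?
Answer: -224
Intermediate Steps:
K(s, t) = s*t
T(I, S) = -S
V(C) = (1 + C)*(3 + C) (V(C) = (C + 1)*(3 + C) = (1 + C)*(3 + C))
T(a(K(0, -2) - G(-4, -3)), 28)*V(1) = (-1*28)*(3 + 1**2 + 4*1) = -28*(3 + 1 + 4) = -28*8 = -224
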